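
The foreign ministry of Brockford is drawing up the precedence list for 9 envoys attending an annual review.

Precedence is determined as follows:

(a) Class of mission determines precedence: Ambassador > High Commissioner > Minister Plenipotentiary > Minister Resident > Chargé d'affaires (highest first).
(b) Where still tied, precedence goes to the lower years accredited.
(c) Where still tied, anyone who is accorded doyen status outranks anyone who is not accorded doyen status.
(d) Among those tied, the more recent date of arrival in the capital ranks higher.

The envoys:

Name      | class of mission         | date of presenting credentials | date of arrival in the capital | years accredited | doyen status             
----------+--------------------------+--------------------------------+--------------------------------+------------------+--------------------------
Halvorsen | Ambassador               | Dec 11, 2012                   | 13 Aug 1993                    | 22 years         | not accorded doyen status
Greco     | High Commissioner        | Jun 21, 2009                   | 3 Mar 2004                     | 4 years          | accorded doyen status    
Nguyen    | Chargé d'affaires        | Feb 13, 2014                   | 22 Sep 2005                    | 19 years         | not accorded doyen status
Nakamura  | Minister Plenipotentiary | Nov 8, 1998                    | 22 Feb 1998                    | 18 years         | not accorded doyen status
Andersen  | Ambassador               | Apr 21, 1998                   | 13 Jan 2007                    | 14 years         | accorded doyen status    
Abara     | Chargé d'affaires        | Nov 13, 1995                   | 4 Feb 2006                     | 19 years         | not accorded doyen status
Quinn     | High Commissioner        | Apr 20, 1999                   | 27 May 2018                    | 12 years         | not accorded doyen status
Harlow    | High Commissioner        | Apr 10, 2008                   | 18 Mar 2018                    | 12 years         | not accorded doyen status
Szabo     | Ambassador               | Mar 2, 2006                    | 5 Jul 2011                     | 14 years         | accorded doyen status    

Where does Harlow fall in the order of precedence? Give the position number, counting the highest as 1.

6

By class of mission: Szabo, Andersen and Halvorsen (Ambassador); then Greco, Quinn and Harlow (High Commissioner); then Nakamura (Minister Plenipotentiary); then Abara and Nguyen (Chargé d'affaires).
Among Szabo, Andersen and Halvorsen, by years accredited (lower first): Szabo and Andersen (14 years) before Halvorsen (22 years).
Szabo and Andersen are each accorded doyen status, so the next rule applies.
Among Szabo and Andersen, by date of arrival in the capital (later first): Szabo (5 Jul 2011) before Andersen (13 Jan 2007).
Among Greco, Quinn and Harlow, by years accredited (lower first): Greco (4 years) before Quinn and Harlow (12 years).
Quinn and Harlow are each not accorded doyen status, so the next rule applies.
Among Quinn and Harlow, by date of arrival in the capital (later first): Quinn (27 May 2018) before Harlow (18 Mar 2018).
Abara and Nguyen both have years accredited 19 years, so the next rule applies.
Abara and Nguyen are each not accorded doyen status, so the next rule applies.
Among Abara and Nguyen, by date of arrival in the capital (later first): Abara (4 Feb 2006) before Nguyen (22 Sep 2005).
Order: Szabo, Andersen, Halvorsen, Greco, Quinn, Harlow, Nakamura, Abara, Nguyen. So position 6.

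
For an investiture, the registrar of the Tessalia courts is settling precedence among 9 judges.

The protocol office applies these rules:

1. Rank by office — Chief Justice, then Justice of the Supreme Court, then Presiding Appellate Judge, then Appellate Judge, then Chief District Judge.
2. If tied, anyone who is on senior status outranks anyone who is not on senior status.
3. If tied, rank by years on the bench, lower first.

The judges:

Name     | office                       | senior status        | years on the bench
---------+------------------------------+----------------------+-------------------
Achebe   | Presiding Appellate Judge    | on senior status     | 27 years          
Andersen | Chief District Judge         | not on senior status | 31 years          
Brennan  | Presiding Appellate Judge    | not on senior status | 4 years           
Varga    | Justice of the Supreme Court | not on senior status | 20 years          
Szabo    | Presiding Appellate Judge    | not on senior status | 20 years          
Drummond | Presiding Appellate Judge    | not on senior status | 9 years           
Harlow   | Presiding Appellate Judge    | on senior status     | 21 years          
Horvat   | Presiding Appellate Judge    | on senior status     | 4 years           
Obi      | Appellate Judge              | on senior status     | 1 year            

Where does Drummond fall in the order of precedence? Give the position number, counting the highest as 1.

By office: Varga (Justice of the Supreme Court); then Horvat, Harlow, Achebe, Brennan, Drummond and Szabo (Presiding Appellate Judge); then Obi (Appellate Judge); then Andersen (Chief District Judge).
Among Horvat, Harlow, Achebe, Brennan, Drummond and Szabo, on senior status before not on senior status: Horvat, Harlow and Achebe (on senior status) before Brennan, Drummond and Szabo (not on senior status).
Among Horvat, Harlow and Achebe, by years on the bench (lower first): Horvat (4 years) before Harlow (21 years) before Achebe (27 years).
Among Brennan, Drummond and Szabo, by years on the bench (lower first): Brennan (4 years) before Drummond (9 years) before Szabo (20 years).
Order: Varga, Horvat, Harlow, Achebe, Brennan, Drummond, Szabo, Obi, Andersen. So position 6.

6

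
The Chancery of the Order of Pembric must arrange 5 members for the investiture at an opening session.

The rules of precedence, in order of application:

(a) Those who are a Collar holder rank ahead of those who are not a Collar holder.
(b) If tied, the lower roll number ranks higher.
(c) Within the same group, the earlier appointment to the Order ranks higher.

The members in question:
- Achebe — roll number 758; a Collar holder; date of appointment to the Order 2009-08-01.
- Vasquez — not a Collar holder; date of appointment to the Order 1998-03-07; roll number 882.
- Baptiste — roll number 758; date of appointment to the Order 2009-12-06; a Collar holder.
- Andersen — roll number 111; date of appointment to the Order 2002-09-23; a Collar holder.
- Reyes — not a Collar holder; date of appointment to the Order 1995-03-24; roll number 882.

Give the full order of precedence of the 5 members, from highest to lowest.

Andersen, Achebe, Baptiste, Reyes, Vasquez

By the first rule: Andersen, Achebe and Baptiste (each a Collar holder); then Reyes and Vasquez (both not a Collar holder).
Among Andersen, Achebe and Baptiste, by roll number (lower first): Andersen (111) before Achebe and Baptiste (758).
Among Achebe and Baptiste, by date of appointment to the Order (earlier first): Achebe (2009-08-01) before Baptiste (2009-12-06).
Reyes and Vasquez both have roll number 882, so the next rule applies.
Among Reyes and Vasquez, by date of appointment to the Order (earlier first): Reyes (1995-03-24) before Vasquez (1998-03-07).
Full order: Andersen, Achebe, Baptiste, Reyes, Vasquez.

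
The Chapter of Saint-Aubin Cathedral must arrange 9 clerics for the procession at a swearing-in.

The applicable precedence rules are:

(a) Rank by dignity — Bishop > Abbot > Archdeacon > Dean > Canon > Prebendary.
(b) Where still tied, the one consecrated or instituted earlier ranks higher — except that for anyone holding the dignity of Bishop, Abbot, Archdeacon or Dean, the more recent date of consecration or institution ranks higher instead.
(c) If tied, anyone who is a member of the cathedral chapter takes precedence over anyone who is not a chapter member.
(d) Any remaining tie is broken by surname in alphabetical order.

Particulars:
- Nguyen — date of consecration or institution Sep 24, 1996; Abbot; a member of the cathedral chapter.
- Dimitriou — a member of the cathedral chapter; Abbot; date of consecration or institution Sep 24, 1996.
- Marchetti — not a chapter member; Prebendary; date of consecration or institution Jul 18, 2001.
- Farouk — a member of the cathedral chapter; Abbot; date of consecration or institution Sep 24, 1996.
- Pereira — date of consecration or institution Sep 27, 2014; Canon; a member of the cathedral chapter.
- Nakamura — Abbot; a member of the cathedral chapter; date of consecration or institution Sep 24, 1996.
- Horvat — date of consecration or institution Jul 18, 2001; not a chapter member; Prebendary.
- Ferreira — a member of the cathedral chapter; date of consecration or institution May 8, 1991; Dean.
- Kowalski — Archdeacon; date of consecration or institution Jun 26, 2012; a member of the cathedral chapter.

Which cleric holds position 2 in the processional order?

By dignity: Dimitriou, Farouk, Nakamura and Nguyen (Abbot); then Kowalski (Archdeacon); then Ferreira (Dean); then Pereira (Canon); then Horvat and Marchetti (Prebendary).
Dimitriou, Farouk, Nakamura and Nguyen all have date of consecration or institution Sep 24, 1996, so the next rule applies.
Dimitriou, Farouk, Nakamura and Nguyen are each a member of the cathedral chapter, so the next rule applies.
Among Dimitriou, Farouk, Nakamura and Nguyen, alphabetically by surname: Dimitriou before Farouk before Nakamura before Nguyen.
Horvat and Marchetti both have date of consecration or institution Jul 18, 2001, so the next rule applies.
Horvat and Marchetti are each not a chapter member, so the next rule applies.
Among Horvat and Marchetti, alphabetically by surname: Horvat before Marchetti.
Order: Dimitriou, Farouk, Nakamura, Nguyen, Kowalski, Ferreira, Pereira, Horvat, Marchetti.

Farouk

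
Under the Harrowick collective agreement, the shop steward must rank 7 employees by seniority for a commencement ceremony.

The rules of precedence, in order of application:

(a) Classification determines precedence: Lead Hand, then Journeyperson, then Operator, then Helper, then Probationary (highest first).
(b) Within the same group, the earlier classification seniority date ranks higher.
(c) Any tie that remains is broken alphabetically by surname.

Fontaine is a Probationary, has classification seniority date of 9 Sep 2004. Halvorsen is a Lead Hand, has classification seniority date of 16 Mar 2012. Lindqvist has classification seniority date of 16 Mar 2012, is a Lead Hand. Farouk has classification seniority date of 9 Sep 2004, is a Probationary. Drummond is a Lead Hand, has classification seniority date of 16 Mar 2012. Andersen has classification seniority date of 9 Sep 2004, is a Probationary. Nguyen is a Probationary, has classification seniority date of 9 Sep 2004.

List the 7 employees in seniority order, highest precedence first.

Drummond, Halvorsen, Lindqvist, Andersen, Farouk, Fontaine, Nguyen

By classification: Drummond, Halvorsen and Lindqvist (Lead Hand); then Andersen, Farouk, Fontaine and Nguyen (Probationary).
Drummond, Halvorsen and Lindqvist all have classification seniority date 16 Mar 2012, so the next rule applies.
Among Drummond, Halvorsen and Lindqvist, alphabetically by surname: Drummond before Halvorsen before Lindqvist.
Andersen, Farouk, Fontaine and Nguyen all have classification seniority date 9 Sep 2004, so the next rule applies.
Among Andersen, Farouk, Fontaine and Nguyen, alphabetically by surname: Andersen before Farouk before Fontaine before Nguyen.
Full order: Drummond, Halvorsen, Lindqvist, Andersen, Farouk, Fontaine, Nguyen.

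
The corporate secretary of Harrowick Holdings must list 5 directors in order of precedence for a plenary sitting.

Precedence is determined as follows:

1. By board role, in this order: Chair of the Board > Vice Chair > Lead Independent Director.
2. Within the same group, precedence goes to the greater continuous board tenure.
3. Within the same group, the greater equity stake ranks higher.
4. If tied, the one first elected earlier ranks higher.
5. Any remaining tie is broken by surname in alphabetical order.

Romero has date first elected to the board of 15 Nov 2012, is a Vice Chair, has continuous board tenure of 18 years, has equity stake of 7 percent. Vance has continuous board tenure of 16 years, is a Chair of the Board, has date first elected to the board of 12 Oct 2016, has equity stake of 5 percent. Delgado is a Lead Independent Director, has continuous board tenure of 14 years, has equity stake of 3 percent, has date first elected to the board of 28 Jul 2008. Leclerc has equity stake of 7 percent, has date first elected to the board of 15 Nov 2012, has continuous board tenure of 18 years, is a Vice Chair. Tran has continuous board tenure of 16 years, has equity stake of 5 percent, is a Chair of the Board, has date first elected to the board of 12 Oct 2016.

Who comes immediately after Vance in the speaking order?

Leclerc

By board role: Tran and Vance (Chair of the Board); then Leclerc and Romero (Vice Chair); then Delgado (Lead Independent Director).
Tran and Vance both have continuous board tenure 16 years, so the next rule applies.
Tran and Vance both have equity stake 5 percent, so the next rule applies.
Tran and Vance both have date first elected to the board 12 Oct 2016, so the next rule applies.
Among Tran and Vance, alphabetically by surname: Tran before Vance.
Leclerc and Romero both have continuous board tenure 18 years, so the next rule applies.
Leclerc and Romero both have equity stake 7 percent, so the next rule applies.
Leclerc and Romero both have date first elected to the board 15 Nov 2012, so the next rule applies.
Among Leclerc and Romero, alphabetically by surname: Leclerc before Romero.
Order: Tran, Vance, Leclerc, Romero, Delgado.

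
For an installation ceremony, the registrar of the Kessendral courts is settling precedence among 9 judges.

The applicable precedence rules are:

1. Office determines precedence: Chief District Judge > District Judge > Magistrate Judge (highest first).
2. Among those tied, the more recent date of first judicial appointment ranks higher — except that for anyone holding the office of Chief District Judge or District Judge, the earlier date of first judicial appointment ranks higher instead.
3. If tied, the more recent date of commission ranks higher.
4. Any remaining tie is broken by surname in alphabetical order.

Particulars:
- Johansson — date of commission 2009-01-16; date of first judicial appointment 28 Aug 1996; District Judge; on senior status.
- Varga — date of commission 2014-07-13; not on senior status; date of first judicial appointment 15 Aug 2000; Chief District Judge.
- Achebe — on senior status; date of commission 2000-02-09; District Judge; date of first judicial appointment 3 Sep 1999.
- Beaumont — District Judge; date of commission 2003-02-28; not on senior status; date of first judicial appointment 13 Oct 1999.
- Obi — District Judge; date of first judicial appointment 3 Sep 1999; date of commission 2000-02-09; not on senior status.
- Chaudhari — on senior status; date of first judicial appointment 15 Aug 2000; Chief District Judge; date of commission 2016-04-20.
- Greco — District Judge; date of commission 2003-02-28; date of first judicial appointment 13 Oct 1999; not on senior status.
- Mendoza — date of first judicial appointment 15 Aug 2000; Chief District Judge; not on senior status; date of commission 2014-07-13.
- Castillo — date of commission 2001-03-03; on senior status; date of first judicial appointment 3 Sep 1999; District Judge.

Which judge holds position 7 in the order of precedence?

By office: Chaudhari, Mendoza and Varga (Chief District Judge); then Johansson, Castillo, Achebe, Obi, Beaumont and Greco (District Judge).
Chaudhari, Mendoza and Varga all have date of first judicial appointment 15 Aug 2000, so the next rule applies.
Among Chaudhari, Mendoza and Varga, by date of commission (later first): Chaudhari (2016-04-20) before Mendoza and Varga (2014-07-13).
Among Mendoza and Varga, alphabetically by surname: Mendoza before Varga.
Among Johansson, Castillo, Achebe, Obi, Beaumont and Greco, by date of first judicial appointment (earlier first) (reversed rule for this group): Johansson (28 Aug 1996) before Castillo, Achebe and Obi (3 Sep 1999) before Beaumont and Greco (13 Oct 1999).
Among Castillo, Achebe and Obi, by date of commission (later first): Castillo (2001-03-03) before Achebe and Obi (2000-02-09).
Among Achebe and Obi, alphabetically by surname: Achebe before Obi.
Beaumont and Greco both have date of commission 2003-02-28, so the next rule applies.
Among Beaumont and Greco, alphabetically by surname: Beaumont before Greco.
Order: Chaudhari, Mendoza, Varga, Johansson, Castillo, Achebe, Obi, Beaumont, Greco.

Obi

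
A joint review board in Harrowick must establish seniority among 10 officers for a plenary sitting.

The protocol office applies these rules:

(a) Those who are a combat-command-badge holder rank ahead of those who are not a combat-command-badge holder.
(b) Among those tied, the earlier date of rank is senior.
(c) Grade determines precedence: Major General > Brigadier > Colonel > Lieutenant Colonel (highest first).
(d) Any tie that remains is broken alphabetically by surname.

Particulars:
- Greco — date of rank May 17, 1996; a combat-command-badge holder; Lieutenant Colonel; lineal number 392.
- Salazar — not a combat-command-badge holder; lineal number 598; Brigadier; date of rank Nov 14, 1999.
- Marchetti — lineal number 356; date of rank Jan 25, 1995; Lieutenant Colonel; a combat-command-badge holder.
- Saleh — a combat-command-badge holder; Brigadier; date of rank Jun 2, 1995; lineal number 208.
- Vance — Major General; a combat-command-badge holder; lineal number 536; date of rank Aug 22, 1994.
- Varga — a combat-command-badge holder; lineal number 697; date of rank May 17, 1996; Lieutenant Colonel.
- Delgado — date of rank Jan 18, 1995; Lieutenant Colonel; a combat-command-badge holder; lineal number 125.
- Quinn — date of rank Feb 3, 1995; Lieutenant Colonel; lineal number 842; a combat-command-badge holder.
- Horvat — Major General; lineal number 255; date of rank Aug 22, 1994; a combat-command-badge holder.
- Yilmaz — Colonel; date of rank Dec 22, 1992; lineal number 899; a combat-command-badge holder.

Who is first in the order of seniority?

By the first rule: Yilmaz, Horvat, Vance, Delgado, Marchetti, Quinn, Saleh, Greco and Varga (each a combat-command-badge holder); then Salazar (not a combat-command-badge holder).
Among Yilmaz, Horvat, Vance, Delgado, Marchetti, Quinn, Saleh, Greco and Varga, by date of rank (earlier first): Yilmaz (Dec 22, 1992) before Horvat and Vance (Aug 22, 1994) before Delgado (Jan 18, 1995) before Marchetti (Jan 25, 1995) before Quinn (Feb 3, 1995) before Saleh (Jun 2, 1995) before Greco and Varga (May 17, 1996).
Horvat and Vance are each Major General, so the next rule applies.
Among Horvat and Vance, alphabetically by surname: Horvat before Vance.
Greco and Varga are each Lieutenant Colonel, so the next rule applies.
Among Greco and Varga, alphabetically by surname: Greco before Varga.
Order: Yilmaz, Horvat, Vance, Delgado, Marchetti, Quinn, Saleh, Greco, Varga, Salazar.

Yilmaz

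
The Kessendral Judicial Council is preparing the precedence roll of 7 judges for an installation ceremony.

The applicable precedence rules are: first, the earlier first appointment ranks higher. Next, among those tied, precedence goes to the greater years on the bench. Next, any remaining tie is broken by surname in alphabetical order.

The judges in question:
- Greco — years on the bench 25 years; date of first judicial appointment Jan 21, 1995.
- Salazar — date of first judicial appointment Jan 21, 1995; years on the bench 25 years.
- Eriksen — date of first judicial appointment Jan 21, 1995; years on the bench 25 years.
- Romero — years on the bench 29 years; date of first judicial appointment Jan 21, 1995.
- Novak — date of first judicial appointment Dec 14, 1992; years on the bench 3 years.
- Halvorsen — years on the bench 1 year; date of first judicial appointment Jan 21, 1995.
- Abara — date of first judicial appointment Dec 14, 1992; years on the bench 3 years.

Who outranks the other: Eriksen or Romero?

By date of first judicial appointment (earlier first): Abara and Novak (both Dec 14, 1992); then Romero, Eriksen, Greco, Salazar and Halvorsen (each Jan 21, 1995).
Abara and Novak both have years on the bench 3 years, so the next rule applies.
Among Abara and Novak, alphabetically by surname: Abara before Novak.
Among Romero, Eriksen, Greco, Salazar and Halvorsen, by years on the bench (higher first): Romero (29 years) before Eriksen, Greco and Salazar (25 years) before Halvorsen (1 year).
Among Eriksen, Greco and Salazar, alphabetically by surname: Eriksen before Greco before Salazar.
So Romero takes precedence.

Romero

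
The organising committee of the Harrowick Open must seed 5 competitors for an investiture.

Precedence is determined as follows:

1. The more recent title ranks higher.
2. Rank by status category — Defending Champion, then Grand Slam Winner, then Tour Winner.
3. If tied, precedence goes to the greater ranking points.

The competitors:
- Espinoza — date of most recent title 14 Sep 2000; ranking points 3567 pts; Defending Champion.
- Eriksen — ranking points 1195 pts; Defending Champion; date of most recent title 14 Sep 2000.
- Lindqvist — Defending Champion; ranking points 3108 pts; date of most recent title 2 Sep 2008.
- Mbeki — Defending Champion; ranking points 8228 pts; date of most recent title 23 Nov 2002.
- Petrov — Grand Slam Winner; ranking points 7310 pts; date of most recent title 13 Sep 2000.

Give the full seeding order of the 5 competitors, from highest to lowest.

Lindqvist, Mbeki, Espinoza, Eriksen, Petrov

By date of most recent title (later first): Lindqvist (2 Sep 2008); then Mbeki (23 Nov 2002); then Espinoza and Eriksen (both 14 Sep 2000); then Petrov (13 Sep 2000).
Espinoza and Eriksen are each Defending Champion, so the next rule applies.
Among Espinoza and Eriksen, by ranking points (higher first): Espinoza (3567 pts) before Eriksen (1195 pts).
Full order: Lindqvist, Mbeki, Espinoza, Eriksen, Petrov.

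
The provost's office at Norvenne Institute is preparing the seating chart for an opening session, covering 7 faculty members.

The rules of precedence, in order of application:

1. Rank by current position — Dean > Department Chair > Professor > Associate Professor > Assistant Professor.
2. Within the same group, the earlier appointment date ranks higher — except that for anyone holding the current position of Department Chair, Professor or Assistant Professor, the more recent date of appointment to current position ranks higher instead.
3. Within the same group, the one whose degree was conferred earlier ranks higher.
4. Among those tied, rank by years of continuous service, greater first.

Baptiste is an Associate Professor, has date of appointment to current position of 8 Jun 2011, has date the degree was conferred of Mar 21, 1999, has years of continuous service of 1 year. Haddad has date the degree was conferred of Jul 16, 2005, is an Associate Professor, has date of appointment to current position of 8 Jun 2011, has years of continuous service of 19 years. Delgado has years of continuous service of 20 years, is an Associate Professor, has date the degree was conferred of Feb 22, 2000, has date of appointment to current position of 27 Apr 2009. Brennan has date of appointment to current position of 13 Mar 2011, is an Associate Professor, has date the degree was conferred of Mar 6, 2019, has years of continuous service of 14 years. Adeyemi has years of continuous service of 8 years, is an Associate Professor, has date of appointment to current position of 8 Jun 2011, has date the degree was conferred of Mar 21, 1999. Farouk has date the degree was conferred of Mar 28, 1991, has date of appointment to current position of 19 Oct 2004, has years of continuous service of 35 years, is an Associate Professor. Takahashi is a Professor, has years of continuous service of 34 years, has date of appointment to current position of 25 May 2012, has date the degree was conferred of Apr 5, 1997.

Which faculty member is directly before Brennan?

Delgado

By current position: Takahashi (Professor); then Farouk, Delgado, Brennan, Adeyemi, Baptiste and Haddad (Associate Professor).
Among Farouk, Delgado, Brennan, Adeyemi, Baptiste and Haddad, by date of appointment to current position (earlier first): Farouk (19 Oct 2004) before Delgado (27 Apr 2009) before Brennan (13 Mar 2011) before Adeyemi, Baptiste and Haddad (8 Jun 2011).
Among Adeyemi, Baptiste and Haddad, by date the degree was conferred (earlier first): Adeyemi and Baptiste (Mar 21, 1999) before Haddad (Jul 16, 2005).
Among Adeyemi and Baptiste, by years of continuous service (higher first): Adeyemi (8 years) before Baptiste (1 year).
Order: Takahashi, Farouk, Delgado, Brennan, Adeyemi, Baptiste, Haddad.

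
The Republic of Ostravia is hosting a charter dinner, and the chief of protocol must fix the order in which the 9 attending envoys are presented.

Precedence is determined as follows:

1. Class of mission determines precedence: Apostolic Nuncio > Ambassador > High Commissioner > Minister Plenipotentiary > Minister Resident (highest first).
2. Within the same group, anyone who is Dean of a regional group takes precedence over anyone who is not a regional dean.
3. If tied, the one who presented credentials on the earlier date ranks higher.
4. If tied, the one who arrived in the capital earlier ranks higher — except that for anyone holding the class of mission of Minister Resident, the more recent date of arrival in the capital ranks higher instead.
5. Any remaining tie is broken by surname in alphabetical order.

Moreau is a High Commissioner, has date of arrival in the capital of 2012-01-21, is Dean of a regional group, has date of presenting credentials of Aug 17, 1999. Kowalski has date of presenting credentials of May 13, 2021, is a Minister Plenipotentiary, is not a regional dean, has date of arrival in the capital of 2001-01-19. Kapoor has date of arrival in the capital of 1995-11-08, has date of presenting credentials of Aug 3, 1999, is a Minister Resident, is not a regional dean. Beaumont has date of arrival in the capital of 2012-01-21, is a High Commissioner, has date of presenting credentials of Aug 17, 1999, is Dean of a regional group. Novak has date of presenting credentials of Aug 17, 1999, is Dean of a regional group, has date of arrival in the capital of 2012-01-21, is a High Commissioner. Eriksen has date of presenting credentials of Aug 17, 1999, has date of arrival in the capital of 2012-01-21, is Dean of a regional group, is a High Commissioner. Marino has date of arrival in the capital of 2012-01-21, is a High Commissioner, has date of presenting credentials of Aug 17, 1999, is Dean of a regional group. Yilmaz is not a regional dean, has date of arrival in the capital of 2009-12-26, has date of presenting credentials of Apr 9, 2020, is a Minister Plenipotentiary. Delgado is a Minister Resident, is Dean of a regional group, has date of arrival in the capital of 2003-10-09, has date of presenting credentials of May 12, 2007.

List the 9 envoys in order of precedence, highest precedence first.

Beaumont, Eriksen, Marino, Moreau, Novak, Yilmaz, Kowalski, Delgado, Kapoor

By class of mission: Beaumont, Eriksen, Marino, Moreau and Novak (High Commissioner); then Yilmaz and Kowalski (Minister Plenipotentiary); then Delgado and Kapoor (Minister Resident).
Beaumont, Eriksen, Marino, Moreau and Novak are each Dean of a regional group, so the next rule applies.
Beaumont, Eriksen, Marino, Moreau and Novak all have date of presenting credentials Aug 17, 1999, so the next rule applies.
Beaumont, Eriksen, Marino, Moreau and Novak all have date of arrival in the capital 2012-01-21, so the next rule applies.
Among Beaumont, Eriksen, Marino, Moreau and Novak, alphabetically by surname: Beaumont before Eriksen before Marino before Moreau before Novak.
Yilmaz and Kowalski are each not a regional dean, so the next rule applies.
Among Yilmaz and Kowalski, by date of presenting credentials (earlier first): Yilmaz (Apr 9, 2020) before Kowalski (May 13, 2021).
Among Delgado and Kapoor, Dean of a regional group before not a regional dean: Delgado (Dean of a regional group) before Kapoor (not a regional dean).
Full order: Beaumont, Eriksen, Marino, Moreau, Novak, Yilmaz, Kowalski, Delgado, Kapoor.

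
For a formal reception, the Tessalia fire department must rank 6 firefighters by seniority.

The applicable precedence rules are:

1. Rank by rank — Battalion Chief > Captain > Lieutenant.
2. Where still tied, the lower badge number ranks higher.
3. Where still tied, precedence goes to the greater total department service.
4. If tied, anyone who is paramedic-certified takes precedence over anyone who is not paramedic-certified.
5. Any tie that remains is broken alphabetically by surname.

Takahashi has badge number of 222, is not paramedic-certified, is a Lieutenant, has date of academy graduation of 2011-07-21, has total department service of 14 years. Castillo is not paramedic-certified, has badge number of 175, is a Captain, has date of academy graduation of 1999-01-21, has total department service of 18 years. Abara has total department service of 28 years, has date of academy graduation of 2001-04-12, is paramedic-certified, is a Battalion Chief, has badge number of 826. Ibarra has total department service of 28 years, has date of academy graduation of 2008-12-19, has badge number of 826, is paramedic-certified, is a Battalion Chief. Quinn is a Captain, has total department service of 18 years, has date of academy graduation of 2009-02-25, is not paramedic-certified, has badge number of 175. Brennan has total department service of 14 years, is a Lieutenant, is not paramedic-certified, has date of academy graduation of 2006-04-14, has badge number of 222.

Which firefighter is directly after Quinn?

Brennan

By rank: Abara and Ibarra (Battalion Chief); then Castillo and Quinn (Captain); then Brennan and Takahashi (Lieutenant).
Abara and Ibarra both have badge number 826, so the next rule applies.
Abara and Ibarra both have total department service 28 years, so the next rule applies.
Abara and Ibarra are each paramedic-certified, so the next rule applies.
Among Abara and Ibarra, alphabetically by surname: Abara before Ibarra.
Castillo and Quinn both have badge number 175, so the next rule applies.
Castillo and Quinn both have total department service 18 years, so the next rule applies.
Castillo and Quinn are each not paramedic-certified, so the next rule applies.
Among Castillo and Quinn, alphabetically by surname: Castillo before Quinn.
Brennan and Takahashi both have badge number 222, so the next rule applies.
Brennan and Takahashi both have total department service 14 years, so the next rule applies.
Brennan and Takahashi are each not paramedic-certified, so the next rule applies.
Among Brennan and Takahashi, alphabetically by surname: Brennan before Takahashi.
Order: Abara, Ibarra, Castillo, Quinn, Brennan, Takahashi.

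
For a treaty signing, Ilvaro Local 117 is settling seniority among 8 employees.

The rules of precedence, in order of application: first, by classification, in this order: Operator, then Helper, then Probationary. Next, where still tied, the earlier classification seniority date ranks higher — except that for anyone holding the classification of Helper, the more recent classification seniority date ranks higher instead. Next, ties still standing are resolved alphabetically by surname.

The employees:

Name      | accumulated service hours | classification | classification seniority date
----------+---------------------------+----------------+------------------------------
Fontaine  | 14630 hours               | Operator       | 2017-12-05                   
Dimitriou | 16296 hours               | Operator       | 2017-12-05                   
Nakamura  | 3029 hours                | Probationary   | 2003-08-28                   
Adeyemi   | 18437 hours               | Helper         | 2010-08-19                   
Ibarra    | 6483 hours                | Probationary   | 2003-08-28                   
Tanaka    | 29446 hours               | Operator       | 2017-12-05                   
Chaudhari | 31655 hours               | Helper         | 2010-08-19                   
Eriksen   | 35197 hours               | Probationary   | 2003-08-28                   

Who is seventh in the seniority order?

Ibarra

By classification: Dimitriou, Fontaine and Tanaka (Operator); then Adeyemi and Chaudhari (Helper); then Eriksen, Ibarra and Nakamura (Probationary).
Dimitriou, Fontaine and Tanaka all have classification seniority date 2017-12-05, so the next rule applies.
Among Dimitriou, Fontaine and Tanaka, alphabetically by surname: Dimitriou before Fontaine before Tanaka.
Adeyemi and Chaudhari both have classification seniority date 2010-08-19, so the next rule applies.
Among Adeyemi and Chaudhari, alphabetically by surname: Adeyemi before Chaudhari.
Eriksen, Ibarra and Nakamura all have classification seniority date 2003-08-28, so the next rule applies.
Among Eriksen, Ibarra and Nakamura, alphabetically by surname: Eriksen before Ibarra before Nakamura.
Order: Dimitriou, Fontaine, Tanaka, Adeyemi, Chaudhari, Eriksen, Ibarra, Nakamura.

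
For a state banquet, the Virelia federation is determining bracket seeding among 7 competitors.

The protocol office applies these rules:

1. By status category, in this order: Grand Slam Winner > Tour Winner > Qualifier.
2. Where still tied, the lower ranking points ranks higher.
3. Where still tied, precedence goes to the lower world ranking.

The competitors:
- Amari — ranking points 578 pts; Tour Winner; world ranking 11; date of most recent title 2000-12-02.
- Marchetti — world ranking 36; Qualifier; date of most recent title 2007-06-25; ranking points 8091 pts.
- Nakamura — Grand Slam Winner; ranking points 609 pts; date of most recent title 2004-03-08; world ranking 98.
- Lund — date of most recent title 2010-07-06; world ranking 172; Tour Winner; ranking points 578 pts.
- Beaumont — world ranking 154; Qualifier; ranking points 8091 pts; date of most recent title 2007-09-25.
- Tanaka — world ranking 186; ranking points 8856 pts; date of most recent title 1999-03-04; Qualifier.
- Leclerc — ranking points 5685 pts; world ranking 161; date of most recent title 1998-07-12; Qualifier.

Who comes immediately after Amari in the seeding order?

By status category: Nakamura (Grand Slam Winner); then Amari and Lund (Tour Winner); then Leclerc, Marchetti, Beaumont and Tanaka (Qualifier).
Amari and Lund both have ranking points 578 pts, so the next rule applies.
Among Amari and Lund, by world ranking (lower first): Amari (11) before Lund (172).
Among Leclerc, Marchetti, Beaumont and Tanaka, by ranking points (lower first): Leclerc (5685 pts) before Marchetti and Beaumont (8091 pts) before Tanaka (8856 pts).
Among Marchetti and Beaumont, by world ranking (lower first): Marchetti (36) before Beaumont (154).
Order: Nakamura, Amari, Lund, Leclerc, Marchetti, Beaumont, Tanaka.

Lund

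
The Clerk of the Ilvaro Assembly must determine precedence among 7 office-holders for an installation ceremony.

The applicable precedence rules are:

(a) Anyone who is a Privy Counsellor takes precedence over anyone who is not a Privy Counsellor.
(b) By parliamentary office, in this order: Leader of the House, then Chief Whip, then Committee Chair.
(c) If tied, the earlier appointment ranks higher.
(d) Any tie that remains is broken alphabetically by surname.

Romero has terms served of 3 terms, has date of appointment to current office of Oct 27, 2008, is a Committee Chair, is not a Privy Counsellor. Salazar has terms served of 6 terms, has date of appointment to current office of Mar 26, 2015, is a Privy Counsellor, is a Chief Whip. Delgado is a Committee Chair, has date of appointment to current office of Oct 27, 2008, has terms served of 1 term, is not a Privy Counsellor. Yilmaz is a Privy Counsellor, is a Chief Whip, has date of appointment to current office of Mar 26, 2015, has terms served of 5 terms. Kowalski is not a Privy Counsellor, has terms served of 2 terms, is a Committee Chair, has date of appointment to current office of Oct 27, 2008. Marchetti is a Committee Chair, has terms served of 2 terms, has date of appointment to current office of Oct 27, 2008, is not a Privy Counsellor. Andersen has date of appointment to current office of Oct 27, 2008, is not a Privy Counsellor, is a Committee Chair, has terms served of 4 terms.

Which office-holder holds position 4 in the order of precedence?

Delgado

By the first rule: Salazar and Yilmaz (both a Privy Counsellor); then Andersen, Delgado, Kowalski, Marchetti and Romero (each not a Privy Counsellor).
Salazar and Yilmaz are each Chief Whip, so the next rule applies.
Salazar and Yilmaz both have date of appointment to current office Mar 26, 2015, so the next rule applies.
Among Salazar and Yilmaz, alphabetically by surname: Salazar before Yilmaz.
Andersen, Delgado, Kowalski, Marchetti and Romero are each Committee Chair, so the next rule applies.
Andersen, Delgado, Kowalski, Marchetti and Romero all have date of appointment to current office Oct 27, 2008, so the next rule applies.
Among Andersen, Delgado, Kowalski, Marchetti and Romero, alphabetically by surname: Andersen before Delgado before Kowalski before Marchetti before Romero.
Order: Salazar, Yilmaz, Andersen, Delgado, Kowalski, Marchetti, Romero.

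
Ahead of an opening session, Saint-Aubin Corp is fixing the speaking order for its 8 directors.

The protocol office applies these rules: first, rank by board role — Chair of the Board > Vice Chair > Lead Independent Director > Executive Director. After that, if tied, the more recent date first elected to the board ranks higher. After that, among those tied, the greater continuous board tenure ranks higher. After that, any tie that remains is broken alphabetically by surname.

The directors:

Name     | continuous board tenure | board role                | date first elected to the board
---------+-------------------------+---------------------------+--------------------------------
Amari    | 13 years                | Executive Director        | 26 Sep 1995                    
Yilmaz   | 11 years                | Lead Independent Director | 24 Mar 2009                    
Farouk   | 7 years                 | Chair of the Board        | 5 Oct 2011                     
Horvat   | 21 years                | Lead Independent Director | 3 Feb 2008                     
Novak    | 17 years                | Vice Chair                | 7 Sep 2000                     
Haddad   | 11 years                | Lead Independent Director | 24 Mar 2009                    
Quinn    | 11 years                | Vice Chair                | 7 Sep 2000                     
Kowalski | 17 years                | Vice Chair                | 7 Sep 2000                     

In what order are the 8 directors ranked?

Farouk, Kowalski, Novak, Quinn, Haddad, Yilmaz, Horvat, Amari

By board role: Farouk (Chair of the Board); then Kowalski, Novak and Quinn (Vice Chair); then Haddad, Yilmaz and Horvat (Lead Independent Director); then Amari (Executive Director).
Kowalski, Novak and Quinn all have date first elected to the board 7 Sep 2000, so the next rule applies.
Among Kowalski, Novak and Quinn, by continuous board tenure (higher first): Kowalski and Novak (17 years) before Quinn (11 years).
Among Kowalski and Novak, alphabetically by surname: Kowalski before Novak.
Among Haddad, Yilmaz and Horvat, by date first elected to the board (later first): Haddad and Yilmaz (24 Mar 2009) before Horvat (3 Feb 2008).
Haddad and Yilmaz both have continuous board tenure 11 years, so the next rule applies.
Among Haddad and Yilmaz, alphabetically by surname: Haddad before Yilmaz.
Full order: Farouk, Kowalski, Novak, Quinn, Haddad, Yilmaz, Horvat, Amari.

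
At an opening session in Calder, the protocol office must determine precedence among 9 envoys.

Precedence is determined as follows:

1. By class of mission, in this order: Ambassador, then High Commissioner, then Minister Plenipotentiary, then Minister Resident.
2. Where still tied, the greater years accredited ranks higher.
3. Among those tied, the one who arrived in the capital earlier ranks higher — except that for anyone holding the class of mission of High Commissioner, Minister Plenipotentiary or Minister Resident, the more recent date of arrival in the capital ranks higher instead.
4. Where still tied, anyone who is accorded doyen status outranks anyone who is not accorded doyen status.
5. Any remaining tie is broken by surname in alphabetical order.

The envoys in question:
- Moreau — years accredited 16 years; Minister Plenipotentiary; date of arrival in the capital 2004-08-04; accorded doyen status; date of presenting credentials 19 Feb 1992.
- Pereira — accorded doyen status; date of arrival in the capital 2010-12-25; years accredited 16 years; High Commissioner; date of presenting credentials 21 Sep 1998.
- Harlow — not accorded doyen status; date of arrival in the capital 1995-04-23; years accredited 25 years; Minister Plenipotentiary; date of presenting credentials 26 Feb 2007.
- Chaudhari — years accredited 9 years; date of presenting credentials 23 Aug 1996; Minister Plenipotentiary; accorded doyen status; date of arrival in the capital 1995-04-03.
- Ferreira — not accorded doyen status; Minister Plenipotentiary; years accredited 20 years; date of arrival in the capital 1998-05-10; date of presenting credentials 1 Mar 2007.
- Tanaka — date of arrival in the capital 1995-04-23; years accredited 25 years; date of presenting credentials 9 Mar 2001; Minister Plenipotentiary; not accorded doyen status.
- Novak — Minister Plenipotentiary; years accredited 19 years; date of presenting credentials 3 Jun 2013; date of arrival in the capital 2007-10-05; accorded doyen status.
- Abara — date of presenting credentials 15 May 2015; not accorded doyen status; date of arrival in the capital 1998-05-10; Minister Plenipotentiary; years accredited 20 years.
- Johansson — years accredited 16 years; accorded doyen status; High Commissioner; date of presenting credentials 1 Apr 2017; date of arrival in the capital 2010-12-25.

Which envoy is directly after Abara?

By class of mission: Johansson and Pereira (High Commissioner); then Harlow, Tanaka, Abara, Ferreira, Novak, Moreau and Chaudhari (Minister Plenipotentiary).
Johansson and Pereira both have years accredited 16 years, so the next rule applies.
Johansson and Pereira both have date of arrival in the capital 2010-12-25, so the next rule applies.
Johansson and Pereira are each accorded doyen status, so the next rule applies.
Among Johansson and Pereira, alphabetically by surname: Johansson before Pereira.
Among Harlow, Tanaka, Abara, Ferreira, Novak, Moreau and Chaudhari, by years accredited (higher first): Harlow and Tanaka (25 years) before Abara and Ferreira (20 years) before Novak (19 years) before Moreau (16 years) before Chaudhari (9 years).
Harlow and Tanaka both have date of arrival in the capital 1995-04-23, so the next rule applies.
Harlow and Tanaka are each not accorded doyen status, so the next rule applies.
Among Harlow and Tanaka, alphabetically by surname: Harlow before Tanaka.
Abara and Ferreira both have date of arrival in the capital 1998-05-10, so the next rule applies.
Abara and Ferreira are each not accorded doyen status, so the next rule applies.
Among Abara and Ferreira, alphabetically by surname: Abara before Ferreira.
Order: Johansson, Pereira, Harlow, Tanaka, Abara, Ferreira, Novak, Moreau, Chaudhari.

Ferreira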